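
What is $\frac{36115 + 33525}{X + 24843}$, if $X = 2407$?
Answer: $\frac{6964}{2725} \approx 2.5556$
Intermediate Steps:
$\frac{36115 + 33525}{X + 24843} = \frac{36115 + 33525}{2407 + 24843} = \frac{69640}{27250} = 69640 \cdot \frac{1}{27250} = \frac{6964}{2725}$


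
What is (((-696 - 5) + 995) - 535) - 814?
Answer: -1055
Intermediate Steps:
(((-696 - 5) + 995) - 535) - 814 = ((-701 + 995) - 535) - 814 = (294 - 535) - 814 = -241 - 814 = -1055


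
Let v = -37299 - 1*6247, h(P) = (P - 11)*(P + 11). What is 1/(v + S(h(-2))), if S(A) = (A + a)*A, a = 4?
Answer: -1/30325 ≈ -3.2976e-5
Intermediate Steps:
h(P) = (-11 + P)*(11 + P)
v = -43546 (v = -37299 - 6247 = -43546)
S(A) = A*(4 + A) (S(A) = (A + 4)*A = (4 + A)*A = A*(4 + A))
1/(v + S(h(-2))) = 1/(-43546 + (-121 + (-2)²)*(4 + (-121 + (-2)²))) = 1/(-43546 + (-121 + 4)*(4 + (-121 + 4))) = 1/(-43546 - 117*(4 - 117)) = 1/(-43546 - 117*(-113)) = 1/(-43546 + 13221) = 1/(-30325) = -1/30325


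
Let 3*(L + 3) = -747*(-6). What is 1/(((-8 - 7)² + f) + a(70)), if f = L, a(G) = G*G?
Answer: 1/6616 ≈ 0.00015115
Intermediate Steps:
a(G) = G²
L = 1491 (L = -3 + (-747*(-6))/3 = -3 + (⅓)*4482 = -3 + 1494 = 1491)
f = 1491
1/(((-8 - 7)² + f) + a(70)) = 1/(((-8 - 7)² + 1491) + 70²) = 1/(((-15)² + 1491) + 4900) = 1/((225 + 1491) + 4900) = 1/(1716 + 4900) = 1/6616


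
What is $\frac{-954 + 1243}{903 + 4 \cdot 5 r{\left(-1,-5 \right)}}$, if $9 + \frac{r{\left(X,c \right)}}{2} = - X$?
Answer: $\frac{289}{583} \approx 0.49571$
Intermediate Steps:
$r{\left(X,c \right)} = -18 - 2 X$ ($r{\left(X,c \right)} = -18 + 2 \left(- X\right) = -18 - 2 X$)
$\frac{-954 + 1243}{903 + 4 \cdot 5 r{\left(-1,-5 \right)}} = \frac{-954 + 1243}{903 + 4 \cdot 5 \left(-18 - -2\right)} = \frac{289}{903 + 20 \left(-18 + 2\right)} = \frac{289}{903 + 20 \left(-16\right)} = \frac{289}{903 - 320} = \frac{289}{583}$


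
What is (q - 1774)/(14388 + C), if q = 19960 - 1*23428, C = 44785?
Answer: -5242/59173 ≈ -0.088588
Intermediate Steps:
q = -3468 (q = 19960 - 23428 = -3468)
(q - 1774)/(14388 + C) = (-3468 - 1774)/(14388 + 44785) = -5242/59173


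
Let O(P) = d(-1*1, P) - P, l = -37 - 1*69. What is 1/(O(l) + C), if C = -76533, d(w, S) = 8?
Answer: -1/76419 ≈ -1.3086e-5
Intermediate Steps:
l = -106 (l = -37 - 69 = -106)
O(P) = 8 - P
1/(O(l) + C) = 1/((8 - 1*(-106)) - 76533) = 1/((8 + 106) - 76533) = 1/(114 - 76533) = 1/(-76419) = -1/76419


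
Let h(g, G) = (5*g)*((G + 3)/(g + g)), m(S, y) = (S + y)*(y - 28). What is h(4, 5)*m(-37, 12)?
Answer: 8000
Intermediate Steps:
m(S, y) = (-28 + y)*(S + y) (m(S, y) = (S + y)*(-28 + y) = (-28 + y)*(S + y))
h(g, G) = 15/2 + 5*G/2 (h(g, G) = (5*g)*((3 + G)/((2*g))) = (5*g)*((3 + G)*(1/(2*g))) = (5*g)*((3 + G)/(2*g)) = 15/2 + 5*G/2)
h(4, 5)*m(-37, 12) = (15/2 + (5/2)*5)*(12² - 28*(-37) - 28*12 - 37*12) = (15/2 + 25/2)*(144 + 1036 - 336 - 444) = 20*400 = 8000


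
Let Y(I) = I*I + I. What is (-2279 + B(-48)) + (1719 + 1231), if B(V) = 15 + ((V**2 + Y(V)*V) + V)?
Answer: -105346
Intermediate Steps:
Y(I) = I + I**2 (Y(I) = I**2 + I = I + I**2)
B(V) = 15 + V + V**2 + V**2*(1 + V) (B(V) = 15 + ((V**2 + (V*(1 + V))*V) + V) = 15 + ((V**2 + V**2*(1 + V)) + V) = 15 + (V + V**2 + V**2*(1 + V)) = 15 + V + V**2 + V**2*(1 + V))
(-2279 + B(-48)) + (1719 + 1231) = (-2279 + (15 - 48 + (-48)**3 + 2*(-48)**2)) + (1719 + 1231) = (-2279 + (15 - 48 - 110592 + 2*2304)) + 2950 = (-2279 + (15 - 48 - 110592 + 4608)) + 2950 = (-2279 - 106017) + 2950 = -108296 + 2950 = -105346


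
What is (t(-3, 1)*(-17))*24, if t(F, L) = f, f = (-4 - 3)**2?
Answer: -19992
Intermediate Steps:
f = 49 (f = (-7)**2 = 49)
t(F, L) = 49
(t(-3, 1)*(-17))*24 = (49*(-17))*24 = -833*24 = -19992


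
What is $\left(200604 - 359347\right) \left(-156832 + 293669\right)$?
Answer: $-21721915891$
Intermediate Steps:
$\left(200604 - 359347\right) \left(-156832 + 293669\right) = \left(200604 - 359347\right) 136837 = \left(-158743\right) 136837 = -21721915891$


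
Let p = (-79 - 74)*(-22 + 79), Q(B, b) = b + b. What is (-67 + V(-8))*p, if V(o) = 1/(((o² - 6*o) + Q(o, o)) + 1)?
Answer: 56669058/97 ≈ 5.8422e+5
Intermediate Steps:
Q(B, b) = 2*b
p = -8721 (p = -153*57 = -8721)
V(o) = 1/(1 + o² - 4*o) (V(o) = 1/(((o² - 6*o) + 2*o) + 1) = 1/((o² - 4*o) + 1) = 1/(1 + o² - 4*o))
(-67 + V(-8))*p = (-67 + 1/(1 + (-8)² - 4*(-8)))*(-8721) = (-67 + 1/(1 + 64 + 32))*(-8721) = (-67 + 1/97)*(-8721) = -6498/97*(-8721) = 56669058/97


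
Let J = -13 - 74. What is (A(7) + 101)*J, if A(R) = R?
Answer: -9396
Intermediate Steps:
J = -87
(A(7) + 101)*J = (7 + 101)*(-87) = 108*(-87) = -9396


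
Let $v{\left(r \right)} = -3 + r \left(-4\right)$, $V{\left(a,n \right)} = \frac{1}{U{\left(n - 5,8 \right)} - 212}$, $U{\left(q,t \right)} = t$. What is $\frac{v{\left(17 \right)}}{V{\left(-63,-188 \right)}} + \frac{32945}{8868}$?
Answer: $\frac{128477057}{8868} \approx 14488.0$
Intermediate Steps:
$V{\left(a,n \right)} = - \frac{1}{204}$ ($V{\left(a,n \right)} = \frac{1}{8 - 212} = \frac{1}{-204} = - \frac{1}{204}$)
$v{\left(r \right)} = -3 - 4 r$
$\frac{v{\left(17 \right)}}{V{\left(-63,-188 \right)}} + \frac{32945}{8868} = \frac{-3 - 68}{- \frac{1}{204}} + \frac{32945}{8868} = \left(-3 - 68\right) \left(-204\right) + 32945 \cdot \frac{1}{8868} = \left(-71\right) \left(-204\right) + \frac{32945}{8868} = 14484 + \frac{32945}{8868} = \frac{128477057}{8868}$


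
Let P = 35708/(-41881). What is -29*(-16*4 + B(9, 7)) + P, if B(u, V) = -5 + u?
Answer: 72837232/41881 ≈ 1739.1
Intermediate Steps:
P = -35708/41881 (P = 35708*(-1/41881) = -35708/41881 ≈ -0.85261)
-29*(-16*4 + B(9, 7)) + P = -29*(-16*4 + (-5 + 9)) - 35708/41881 = -29*(-64 + 4) - 35708/41881 = -29*(-60) - 35708/41881 = 1740 - 35708/41881 = 72837232/41881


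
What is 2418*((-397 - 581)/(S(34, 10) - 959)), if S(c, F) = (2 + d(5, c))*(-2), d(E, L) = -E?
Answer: 2364804/953 ≈ 2481.4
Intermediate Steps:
S(c, F) = 6 (S(c, F) = (2 - 1*5)*(-2) = (2 - 5)*(-2) = -3*(-2) = 6)
2418*((-397 - 581)/(S(34, 10) - 959)) = 2418*((-397 - 581)/(6 - 959)) = 2418*(-978/(-953)) = 2418*(-978*(-1/953)) = 2418*(978/953) = 2364804/953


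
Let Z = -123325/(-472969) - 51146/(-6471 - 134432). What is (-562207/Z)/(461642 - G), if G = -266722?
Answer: -764633083987601/617880619444764 ≈ -1.2375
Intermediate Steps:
Z = 5938190707/9520393001 (Z = -123325*(-1/472969) - 51146/(-140903) = 123325/472969 - 51146*(-1/140903) = 123325/472969 + 51146/140903 = 5938190707/9520393001 ≈ 0.62373)
(-562207/Z)/(461642 - G) = (-562207/5938190707/9520393001)/(461642 - 1*(-266722)) = (-562207*9520393001/5938190707)/(461642 + 266722) = -5352431587913207/5938190707/728364 = -5352431587913207/5938190707*1/728364 = -764633083987601/617880619444764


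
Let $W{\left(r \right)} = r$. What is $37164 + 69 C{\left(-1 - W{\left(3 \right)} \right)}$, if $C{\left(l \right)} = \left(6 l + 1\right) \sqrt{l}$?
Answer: $37164 - 3174 i \approx 37164.0 - 3174.0 i$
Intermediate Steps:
$C{\left(l \right)} = \sqrt{l} \left(1 + 6 l\right)$ ($C{\left(l \right)} = \left(1 + 6 l\right) \sqrt{l} = \sqrt{l} \left(1 + 6 l\right)$)
$37164 + 69 C{\left(-1 - W{\left(3 \right)} \right)} = 37164 + 69 \sqrt{-1 - 3} \left(1 + 6 \left(-1 - 3\right)\right) = 37164 + 69 \sqrt{-4} \left(1 + 6 \left(-4\right)\right) = 37164 + 69 \cdot 2 i \left(1 - 24\right) = 37164 + 69 \cdot 2 i \left(-23\right) = 37164 + 69 \left(- 46 i\right) = 37164 - 3174 i$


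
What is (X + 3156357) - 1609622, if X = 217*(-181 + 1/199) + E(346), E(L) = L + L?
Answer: 300122067/199 ≈ 1.5082e+6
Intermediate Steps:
E(L) = 2*L
X = -7678198/199 (X = 217*(-181 + 1/199) + 2*346 = 217*(-181 + 1/199) + 692 = 217*(-36018/199) + 692 = -7815906/199 + 692 = -7678198/199 ≈ -38584.)
(X + 3156357) - 1609622 = (-7678198/199 + 3156357) - 1609622 = 620436845/199 - 1609622 = 300122067/199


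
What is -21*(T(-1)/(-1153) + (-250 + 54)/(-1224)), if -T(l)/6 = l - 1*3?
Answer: -344071/117606 ≈ -2.9256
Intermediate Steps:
T(l) = 18 - 6*l (T(l) = -6*(l - 1*3) = -6*(l - 3) = -6*(-3 + l) = 18 - 6*l)
-21*(T(-1)/(-1153) + (-250 + 54)/(-1224)) = -21*((18 - 6*(-1))/(-1153) + (-250 + 54)/(-1224)) = -21*((18 + 6)*(-1/1153) - 196*(-1/1224)) = -21*(24*(-1/1153) + 49/306) = -21*(-24/1153 + 49/306) = -21*49153/352818 = -344071/117606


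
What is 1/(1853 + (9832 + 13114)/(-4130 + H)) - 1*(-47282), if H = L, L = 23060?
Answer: 829804688741/17550118 ≈ 47282.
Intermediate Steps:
H = 23060
1/(1853 + (9832 + 13114)/(-4130 + H)) - 1*(-47282) = 1/(1853 + (9832 + 13114)/(-4130 + 23060)) - 1*(-47282) = 1/(1853 + 22946/18930) + 47282 = 1/(1853 + 22946*(1/18930)) + 47282 = 1/(1853 + 11473/9465) + 47282 = 1/(17550118/9465) + 47282 = 9465/17550118 + 47282 = 829804688741/17550118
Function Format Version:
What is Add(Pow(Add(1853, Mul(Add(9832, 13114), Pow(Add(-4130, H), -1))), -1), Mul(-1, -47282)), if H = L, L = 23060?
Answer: Rational(829804688741, 17550118) ≈ 47282.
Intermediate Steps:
H = 23060
Add(Pow(Add(1853, Mul(Add(9832, 13114), Pow(Add(-4130, H), -1))), -1), Mul(-1, -47282)) = Add(Pow(Add(1853, Mul(Add(9832, 13114), Pow(Add(-4130, 23060), -1))), -1), Mul(-1, -47282)) = Add(Pow(Add(1853, Mul(22946, Pow(18930, -1))), -1), 47282) = Add(Pow(Add(1853, Mul(22946, Rational(1, 18930))), -1), 47282) = Add(Pow(Add(1853, Rational(11473, 9465)), -1), 47282) = Add(Pow(Rational(17550118, 9465), -1), 47282) = Add(Rational(9465, 17550118), 47282) = Rational(829804688741, 17550118)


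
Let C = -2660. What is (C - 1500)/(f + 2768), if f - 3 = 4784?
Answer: -832/1511 ≈ -0.55063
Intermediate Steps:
f = 4787 (f = 3 + 4784 = 4787)
(C - 1500)/(f + 2768) = (-2660 - 1500)/(4787 + 2768) = -4160/7555 = -4160*1/7555 = -832/1511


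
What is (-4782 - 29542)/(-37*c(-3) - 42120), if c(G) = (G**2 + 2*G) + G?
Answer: 8581/10530 ≈ 0.81491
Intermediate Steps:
c(G) = G**2 + 3*G
(-4782 - 29542)/(-37*c(-3) - 42120) = (-4782 - 29542)/(-(-111)*(3 - 3) - 42120) = -34324/(-(-111)*0 - 42120) = -34324/(-37*0 - 42120) = -34324/(0 - 42120) = -34324/(-42120) = -34324*(-1/42120) = 8581/10530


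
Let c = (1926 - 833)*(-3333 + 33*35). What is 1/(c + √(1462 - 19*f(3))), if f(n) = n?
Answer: -2380554/5667037345511 - √1405/5667037345511 ≈ -4.2008e-7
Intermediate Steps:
c = -2380554 (c = 1093*(-3333 + 1155) = 1093*(-2178) = -2380554)
1/(c + √(1462 - 19*f(3))) = 1/(-2380554 + √(1462 - 19*3)) = 1/(-2380554 + √(1462 - 57)) = 1/(-2380554 + √1405)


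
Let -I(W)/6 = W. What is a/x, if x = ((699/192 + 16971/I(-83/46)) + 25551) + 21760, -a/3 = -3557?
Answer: 56684352/259662475 ≈ 0.21830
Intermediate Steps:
I(W) = -6*W
a = 10671 (a = -3*(-3557) = 10671)
x = 259662475/5312 (x = ((699/192 + 16971/((-(-498)/46))) + 25551) + 21760 = ((699*(1/192) + 16971/((-(-498)/46))) + 25551) + 21760 = ((233/64 + 16971/((-6*(-83/46)))) + 25551) + 21760 = ((233/64 + 16971/(249/23)) + 25551) + 21760 = ((233/64 + 16971*(23/249)) + 25551) + 21760 = ((233/64 + 130111/83) + 25551) + 21760 = (8346443/5312 + 25551) + 21760 = 144073355/5312 + 21760 = 259662475/5312 ≈ 48882.)
a/x = 10671/(259662475/5312) = 10671*(5312/259662475) = 56684352/259662475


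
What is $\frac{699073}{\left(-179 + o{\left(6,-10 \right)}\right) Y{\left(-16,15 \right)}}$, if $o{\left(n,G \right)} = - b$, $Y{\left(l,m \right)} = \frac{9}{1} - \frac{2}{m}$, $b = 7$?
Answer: $- \frac{3495365}{8246} \approx -423.89$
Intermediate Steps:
$Y{\left(l,m \right)} = 9 - \frac{2}{m}$ ($Y{\left(l,m \right)} = 9 \cdot 1 - \frac{2}{m} = 9 - \frac{2}{m}$)
$o{\left(n,G \right)} = -7$ ($o{\left(n,G \right)} = \left(-1\right) 7 = -7$)
$\frac{699073}{\left(-179 + o{\left(6,-10 \right)}\right) Y{\left(-16,15 \right)}} = \frac{699073}{\left(-179 - 7\right) \left(9 - \frac{2}{15}\right)} = \frac{699073}{\left(-186\right) \left(9 - \frac{2}{15}\right)} = \frac{699073}{\left(-186\right) \frac{133}{15}} = \frac{699073}{- \frac{8246}{5}} = 699073 \left(- \frac{5}{8246}\right) = - \frac{3495365}{8246}$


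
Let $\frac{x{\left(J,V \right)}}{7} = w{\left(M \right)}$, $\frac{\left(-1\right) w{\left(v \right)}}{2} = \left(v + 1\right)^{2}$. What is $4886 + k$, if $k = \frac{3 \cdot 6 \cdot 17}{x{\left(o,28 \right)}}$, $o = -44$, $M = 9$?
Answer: $\frac{3420047}{700} \approx 4885.8$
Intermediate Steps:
$w{\left(v \right)} = - 2 \left(1 + v\right)^{2}$ ($w{\left(v \right)} = - 2 \left(v + 1\right)^{2} = - 2 \left(1 + v\right)^{2}$)
$x{\left(J,V \right)} = -1400$ ($x{\left(J,V \right)} = 7 \left(- 2 \left(1 + 9\right)^{2}\right) = 7 \left(- 2 \cdot 10^{2}\right) = 7 \left(\left(-2\right) 100\right) = 7 \left(-200\right) = -1400$)
$k = - \frac{153}{700}$ ($k = \frac{3 \cdot 6 \cdot 17}{-1400} = 18 \cdot 17 \left(- \frac{1}{1400}\right) = 306 \left(- \frac{1}{1400}\right) = - \frac{153}{700} \approx -0.21857$)
$4886 + k = 4886 - \frac{153}{700} = \frac{3420047}{700}$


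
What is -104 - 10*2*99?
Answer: -2084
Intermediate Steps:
-104 - 10*2*99 = -104 - 20*99 = -104 - 1980 = -2084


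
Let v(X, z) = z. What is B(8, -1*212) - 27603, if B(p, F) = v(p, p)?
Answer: -27595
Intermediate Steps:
B(p, F) = p
B(8, -1*212) - 27603 = 8 - 27603 = -27595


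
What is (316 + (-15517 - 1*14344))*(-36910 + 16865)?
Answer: 592229525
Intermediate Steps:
(316 + (-15517 - 1*14344))*(-36910 + 16865) = (316 + (-15517 - 14344))*(-20045) = (316 - 29861)*(-20045) = -29545*(-20045) = 592229525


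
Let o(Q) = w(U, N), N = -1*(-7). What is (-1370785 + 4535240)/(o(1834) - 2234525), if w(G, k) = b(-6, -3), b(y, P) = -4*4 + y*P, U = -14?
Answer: -3164455/2234523 ≈ -1.4162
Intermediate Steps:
b(y, P) = -16 + P*y
N = 7
w(G, k) = 2 (w(G, k) = -16 - 3*(-6) = -16 + 18 = 2)
o(Q) = 2
(-1370785 + 4535240)/(o(1834) - 2234525) = (-1370785 + 4535240)/(2 - 2234525) = 3164455/(-2234523) = 3164455*(-1/2234523) = -3164455/2234523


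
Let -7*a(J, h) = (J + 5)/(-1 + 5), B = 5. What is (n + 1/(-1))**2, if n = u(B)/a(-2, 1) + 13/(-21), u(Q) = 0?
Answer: 1156/441 ≈ 2.6213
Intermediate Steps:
a(J, h) = -5/28 - J/28 (a(J, h) = -(J + 5)/(7*(-1 + 5)) = -(5 + J)/(7*4) = -(5/4 + J/4)/7 = -5/28 - J/28)
n = -13/21 (n = 0/(-5/28 - 1/28*(-2)) + 13/(-21) = 0/(-5/28 + 1/14) + 13*(-1/21) = 0/(-3/28) - 13/21 = 0*(-28/3) - 13/21 = 0 - 13/21 = -13/21 ≈ -0.61905)
(n + 1/(-1))**2 = (-13/21 + 1/(-1))**2 = (-13/21 - 1)**2 = (-34/21)**2 = 1156/441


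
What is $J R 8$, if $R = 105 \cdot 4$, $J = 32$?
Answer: $107520$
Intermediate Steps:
$R = 420$
$J R 8 = 32 \cdot 420 \cdot 8 = 32 \cdot 3360 = 107520$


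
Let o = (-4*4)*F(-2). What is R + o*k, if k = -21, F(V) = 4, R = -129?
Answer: 1215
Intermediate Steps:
o = -64 (o = -4*4*4 = -16*4 = -64)
R + o*k = -129 - 64*(-21) = -129 + 1344 = 1215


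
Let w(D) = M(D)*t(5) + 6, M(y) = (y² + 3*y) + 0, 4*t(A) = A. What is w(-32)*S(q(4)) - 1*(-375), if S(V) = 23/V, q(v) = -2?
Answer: -13034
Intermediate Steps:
t(A) = A/4
M(y) = y² + 3*y
w(D) = 6 + 5*D*(3 + D)/4 (w(D) = (D*(3 + D))*((¼)*5) + 6 = (D*(3 + D))*(5/4) + 6 = 5*D*(3 + D)/4 + 6 = 6 + 5*D*(3 + D)/4)
w(-32)*S(q(4)) - 1*(-375) = (6 + (5/4)*(-32)*(3 - 32))*(23/(-2)) - 1*(-375) = (6 + (5/4)*(-32)*(-29))*(23*(-½)) + 375 = (6 + 1160)*(-23/2) + 375 = 1166*(-23/2) + 375 = -13409 + 375 = -13034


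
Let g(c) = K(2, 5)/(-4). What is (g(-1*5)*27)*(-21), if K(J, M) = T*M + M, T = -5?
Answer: -2835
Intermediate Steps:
K(J, M) = -4*M (K(J, M) = -5*M + M = -4*M)
g(c) = 5 (g(c) = -4*5/(-4) = -20*(-1/4) = 5)
(g(-1*5)*27)*(-21) = (5*27)*(-21) = 135*(-21) = -2835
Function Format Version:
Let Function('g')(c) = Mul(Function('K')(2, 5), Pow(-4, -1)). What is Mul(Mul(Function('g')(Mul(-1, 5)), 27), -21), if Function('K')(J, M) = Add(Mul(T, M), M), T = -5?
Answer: -2835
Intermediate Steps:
Function('K')(J, M) = Mul(-4, M) (Function('K')(J, M) = Add(Mul(-5, M), M) = Mul(-4, M))
Function('g')(c) = 5 (Function('g')(c) = Mul(Mul(-4, 5), Pow(-4, -1)) = Mul(-20, Rational(-1, 4)) = 5)
Mul(Mul(Function('g')(Mul(-1, 5)), 27), -21) = Mul(Mul(5, 27), -21) = Mul(135, -21) = -2835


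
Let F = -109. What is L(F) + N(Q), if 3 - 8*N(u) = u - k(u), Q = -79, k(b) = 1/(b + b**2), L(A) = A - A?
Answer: 505285/49296 ≈ 10.250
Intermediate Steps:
L(A) = 0
N(u) = 3/8 - u/8 + 1/(8*u*(1 + u)) (N(u) = 3/8 - (u - 1/(u*(1 + u)))/8 = 3/8 + (-u/8 + 1/(8*u*(1 + u))) = 3/8 - u/8 + 1/(8*u*(1 + u)))
L(F) + N(Q) = 0 + (1/8)*(1 - 79*(1 - 79)*(3 - 1*(-79)))/(-79*(1 - 79)) = 0 + (1/8)*(-1/79)*(1 - 79*(-78)*(3 + 79))/(-78) = 0 + (1/8)*(-1/79)*(-1/78)*(1 - 79*(-78)*82) = 0 + (1/8)*(-1/79)*(-1/78)*(1 + 505284) = 0 + (1/8)*(-1/79)*(-1/78)*505285 = 0 + 505285/49296 = 505285/49296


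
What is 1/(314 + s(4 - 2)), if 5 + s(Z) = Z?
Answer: 1/311 ≈ 0.0032154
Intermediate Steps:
s(Z) = -5 + Z
1/(314 + s(4 - 2)) = 1/(314 + (-5 + (4 - 2))) = 1/(314 + (-5 + 2)) = 1/(314 - 3) = 1/311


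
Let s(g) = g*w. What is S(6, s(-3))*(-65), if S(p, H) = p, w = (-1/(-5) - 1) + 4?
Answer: -390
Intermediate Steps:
w = 16/5 (w = (-1*(-⅕) - 1) + 4 = (⅕ - 1) + 4 = -⅘ + 4 = 16/5 ≈ 3.2000)
s(g) = 16*g/5 (s(g) = g*(16/5) = 16*g/5)
S(6, s(-3))*(-65) = 6*(-65) = -390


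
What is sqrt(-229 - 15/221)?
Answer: 8*I*sqrt(174811)/221 ≈ 15.135*I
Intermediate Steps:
sqrt(-229 - 15/221) = sqrt(-50624/221) = 8*I*sqrt(174811)/221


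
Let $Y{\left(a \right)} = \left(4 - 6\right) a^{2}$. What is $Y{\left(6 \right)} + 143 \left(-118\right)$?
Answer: $-16946$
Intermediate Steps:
$Y{\left(a \right)} = - 2 a^{2}$
$Y{\left(6 \right)} + 143 \left(-118\right) = - 2 \cdot 6^{2} + 143 \left(-118\right) = \left(-2\right) 36 - 16874 = -72 - 16874 = -16946$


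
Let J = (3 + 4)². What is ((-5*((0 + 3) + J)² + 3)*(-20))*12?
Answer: 3244080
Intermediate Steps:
J = 49 (J = 7² = 49)
((-5*((0 + 3) + J)² + 3)*(-20))*12 = ((-5*((0 + 3) + 49)² + 3)*(-20))*12 = ((-5*(3 + 49)² + 3)*(-20))*12 = ((-5*52² + 3)*(-20))*12 = ((-5*2704 + 3)*(-20))*12 = ((-13520 + 3)*(-20))*12 = -13517*(-20)*12 = 270340*12 = 3244080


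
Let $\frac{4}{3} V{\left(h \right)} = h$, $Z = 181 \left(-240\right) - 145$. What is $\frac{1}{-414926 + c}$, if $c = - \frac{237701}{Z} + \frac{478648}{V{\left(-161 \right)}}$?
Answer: $- \frac{915285}{383398704029} \approx -2.3873 \cdot 10^{-6}$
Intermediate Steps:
$Z = -43585$ ($Z = -43440 - 145 = -43585$)
$V{\left(h \right)} = \frac{3 h}{4}$
$c = - \frac{3623160119}{915285}$ ($c = - \frac{237701}{-43585} + \frac{478648}{\frac{3}{4} \left(-161\right)} = \left(-237701\right) \left(- \frac{1}{43585}\right) + \frac{478648}{- \frac{483}{4}} = \frac{237701}{43585} + 478648 \left(- \frac{4}{483}\right) = \frac{237701}{43585} - \frac{1914592}{483} = - \frac{3623160119}{915285} \approx -3958.5$)
$\frac{1}{-414926 + c} = \frac{1}{-414926 - \frac{3623160119}{915285}} = \frac{1}{- \frac{383398704029}{915285}} = - \frac{915285}{383398704029}$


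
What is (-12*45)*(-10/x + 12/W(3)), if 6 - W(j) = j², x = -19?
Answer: 35640/19 ≈ 1875.8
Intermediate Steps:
W(j) = 6 - j²
(-12*45)*(-10/x + 12/W(3)) = (-12*45)*(-10/(-19) + 12/(6 - 1*3²)) = -540*(-10*(-1/19) + 12/(6 - 1*9)) = -540*(10/19 + 12/(6 - 9)) = -540*(10/19 + 12/(-3)) = -540*(10/19 + 12*(-⅓)) = -540*(10/19 - 4) = -540*(-66/19) = 35640/19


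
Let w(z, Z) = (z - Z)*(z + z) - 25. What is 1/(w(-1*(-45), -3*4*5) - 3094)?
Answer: 1/6331 ≈ 0.00015795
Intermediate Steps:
w(z, Z) = -25 + 2*z*(z - Z) (w(z, Z) = (z - Z)*(2*z) - 25 = 2*z*(z - Z) - 25 = -25 + 2*z*(z - Z))
1/(w(-1*(-45), -3*4*5) - 3094) = 1/((-25 + 2*(-1*(-45))² - 2*-3*4*5*(-1*(-45))) - 3094) = 1/((-25 + 2*45² - 2*(-12*5)*45) - 3094) = 1/((-25 + 2*2025 - 2*(-60)*45) - 3094) = 1/((-25 + 4050 + 5400) - 3094) = 1/(9425 - 3094) = 1/6331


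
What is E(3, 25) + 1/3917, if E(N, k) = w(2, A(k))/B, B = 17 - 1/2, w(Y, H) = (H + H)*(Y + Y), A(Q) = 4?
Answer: 250721/129261 ≈ 1.9396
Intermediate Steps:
w(Y, H) = 4*H*Y (w(Y, H) = (2*H)*(2*Y) = 4*H*Y)
B = 33/2 (B = 17 - 1*½ = 17 - ½ = 33/2 ≈ 16.500)
E(N, k) = 64/33 (E(N, k) = (4*4*2)/(33/2) = 32*(2/33) = 64/33)
E(3, 25) + 1/3917 = 64/33 + 1/3917 = 250721/129261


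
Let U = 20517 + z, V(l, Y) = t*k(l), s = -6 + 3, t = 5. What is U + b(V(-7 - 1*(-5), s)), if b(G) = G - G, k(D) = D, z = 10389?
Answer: 30906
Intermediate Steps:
s = -3
V(l, Y) = 5*l
b(G) = 0
U = 30906 (U = 20517 + 10389 = 30906)
U + b(V(-7 - 1*(-5), s)) = 30906 + 0 = 30906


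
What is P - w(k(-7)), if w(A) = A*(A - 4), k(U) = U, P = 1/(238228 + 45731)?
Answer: -21864842/283959 ≈ -77.000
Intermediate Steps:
P = 1/283959 ≈ 3.5216e-6
w(A) = A*(-4 + A)
P - w(k(-7)) = 1/283959 - (-7)*(-4 - 7) = 1/283959 - (-7)*(-11) = 1/283959 - 1*77 = 1/283959 - 77 = -21864842/283959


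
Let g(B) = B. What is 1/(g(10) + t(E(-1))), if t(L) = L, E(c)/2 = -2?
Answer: 1/6 ≈ 0.16667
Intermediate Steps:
E(c) = -4 (E(c) = 2*(-2) = -4)
1/(g(10) + t(E(-1))) = 1/(10 - 4) = 1/6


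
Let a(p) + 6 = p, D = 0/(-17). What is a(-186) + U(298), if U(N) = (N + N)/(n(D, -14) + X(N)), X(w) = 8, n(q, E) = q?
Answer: -235/2 ≈ -117.50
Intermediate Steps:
D = 0 (D = 0*(-1/17) = 0)
a(p) = -6 + p
U(N) = N/4 (U(N) = (N + N)/(0 + 8) = (2*N)/8 = (2*N)*(⅛) = N/4)
a(-186) + U(298) = (-6 - 186) + (¼)*298 = -192 + 149/2 = -235/2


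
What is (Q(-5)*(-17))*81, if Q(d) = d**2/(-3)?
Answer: 11475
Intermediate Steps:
Q(d) = -d**2/3
(Q(-5)*(-17))*81 = (-1/3*(-5)**2*(-17))*81 = (-1/3*25*(-17))*81 = -25/3*(-17)*81 = (425/3)*81 = 11475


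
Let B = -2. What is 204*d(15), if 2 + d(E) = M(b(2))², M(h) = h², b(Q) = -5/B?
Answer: 30243/4 ≈ 7560.8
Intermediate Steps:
b(Q) = 5/2 (b(Q) = -5/(-2) = -5*(-½) = 5/2)
d(E) = 593/16 (d(E) = -2 + ((5/2)²)² = -2 + (25/4)² = -2 + 625/16 = 593/16)
204*d(15) = 204*(593/16) = 30243/4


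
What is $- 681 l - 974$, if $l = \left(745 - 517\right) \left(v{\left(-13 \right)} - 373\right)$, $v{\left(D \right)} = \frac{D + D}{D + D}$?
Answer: $57758722$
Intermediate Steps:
$v{\left(D \right)} = 1$ ($v{\left(D \right)} = \frac{2 D}{2 D} = 2 D \frac{1}{2 D} = 1$)
$l = -84816$ ($l = \left(745 - 517\right) \left(1 - 373\right) = 228 \left(-372\right) = -84816$)
$- 681 l - 974 = \left(-681\right) \left(-84816\right) - 974 = 57759696 - 974 = 57758722$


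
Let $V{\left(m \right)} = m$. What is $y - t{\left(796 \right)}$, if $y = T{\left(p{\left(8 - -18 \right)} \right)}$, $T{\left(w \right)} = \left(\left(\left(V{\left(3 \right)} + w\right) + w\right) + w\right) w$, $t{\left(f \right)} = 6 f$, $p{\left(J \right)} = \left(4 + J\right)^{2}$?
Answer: $2427924$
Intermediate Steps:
$T{\left(w \right)} = w \left(3 + 3 w\right)$ ($T{\left(w \right)} = \left(\left(\left(3 + w\right) + w\right) + w\right) w = \left(\left(3 + 2 w\right) + w\right) w = \left(3 + 3 w\right) w = w \left(3 + 3 w\right)$)
$y = 2432700$ ($y = 3 \left(4 + \left(8 - -18\right)\right)^{2} \left(1 + \left(4 + \left(8 - -18\right)\right)^{2}\right) = 3 \left(4 + \left(8 + 18\right)\right)^{2} \left(1 + \left(4 + \left(8 + 18\right)\right)^{2}\right) = 3 \left(4 + 26\right)^{2} \left(1 + \left(4 + 26\right)^{2}\right) = 3 \cdot 30^{2} \left(1 + 30^{2}\right) = 3 \cdot 900 \left(1 + 900\right) = 3 \cdot 900 \cdot 901 = 2432700$)
$y - t{\left(796 \right)} = 2432700 - 6 \cdot 796 = 2432700 - 4776 = 2427924$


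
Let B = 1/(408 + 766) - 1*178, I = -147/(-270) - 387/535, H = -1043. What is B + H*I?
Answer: 24347939/2826405 ≈ 8.6145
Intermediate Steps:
I = -1723/9630 (I = -147*(-1/270) - 387*1/535 = 49/90 - 387/535 = -1723/9630 ≈ -0.17892)
B = -208971/1174 (B = 1/1174 - 178 = -208971/1174 ≈ -178.00)
B + H*I = -208971/1174 - 1043*(-1723/9630) = -208971/1174 + 1797089/9630 = 24347939/2826405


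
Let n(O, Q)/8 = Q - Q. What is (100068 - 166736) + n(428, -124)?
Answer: -66668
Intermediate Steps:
n(O, Q) = 0 (n(O, Q) = 8*(Q - Q) = 8*0 = 0)
(100068 - 166736) + n(428, -124) = (100068 - 166736) + 0 = -66668 + 0 = -66668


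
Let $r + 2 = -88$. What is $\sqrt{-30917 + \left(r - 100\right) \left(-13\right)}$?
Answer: $i \sqrt{28447} \approx 168.66 i$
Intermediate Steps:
$r = -90$ ($r = -2 - 88 = -90$)
$\sqrt{-30917 + \left(r - 100\right) \left(-13\right)} = \sqrt{-30917 + \left(-90 - 100\right) \left(-13\right)} = \sqrt{-30917 - -2470} = \sqrt{-30917 + 2470} = \sqrt{-28447} = i \sqrt{28447}$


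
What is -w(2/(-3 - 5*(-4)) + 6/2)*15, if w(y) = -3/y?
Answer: 765/53 ≈ 14.434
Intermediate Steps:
-w(2/(-3 - 5*(-4)) + 6/2)*15 = -(-3/(2/(-3 - 5*(-4)) + 6/2))*15 = -(-3/(2/(-3 + 20) + 6*(½)))*15 = -(-3/(2/17 + 3))*15 = -(-3/53/17)*15 = -(-3*17/53)*15 = -(-51)*15/53 = -1*(-765/53) = 765/53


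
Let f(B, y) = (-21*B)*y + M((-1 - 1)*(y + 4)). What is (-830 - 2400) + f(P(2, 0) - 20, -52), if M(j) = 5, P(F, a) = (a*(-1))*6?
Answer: -25065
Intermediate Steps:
P(F, a) = -6*a (P(F, a) = -a*6 = -6*a)
f(B, y) = 5 - 21*B*y (f(B, y) = (-21*B)*y + 5 = -21*B*y + 5 = 5 - 21*B*y)
(-830 - 2400) + f(P(2, 0) - 20, -52) = (-830 - 2400) + (5 - 21*(-6*0 - 20)*(-52)) = -3230 + (5 - 21*(0 - 20)*(-52)) = -3230 + (5 - 21*(-20)*(-52)) = -3230 + (5 - 21840) = -3230 - 21835 = -25065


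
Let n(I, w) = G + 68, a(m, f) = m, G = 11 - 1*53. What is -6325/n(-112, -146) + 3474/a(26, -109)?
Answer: -2851/26 ≈ -109.65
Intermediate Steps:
G = -42 (G = 11 - 53 = -42)
n(I, w) = 26 (n(I, w) = -42 + 68 = 26)
-6325/n(-112, -146) + 3474/a(26, -109) = -6325/26 + 3474/26 = -6325*1/26 + 3474*(1/26) = -6325/26 + 1737/13 = -2851/26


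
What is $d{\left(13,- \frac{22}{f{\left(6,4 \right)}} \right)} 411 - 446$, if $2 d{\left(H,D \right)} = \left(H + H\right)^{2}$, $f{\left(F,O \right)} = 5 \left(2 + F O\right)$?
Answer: $138472$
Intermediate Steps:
$f{\left(F,O \right)} = 10 + 5 F O$
$d{\left(H,D \right)} = 2 H^{2}$ ($d{\left(H,D \right)} = \frac{\left(H + H\right)^{2}}{2} = \frac{\left(2 H\right)^{2}}{2} = \frac{4 H^{2}}{2} = 2 H^{2}$)
$d{\left(13,- \frac{22}{f{\left(6,4 \right)}} \right)} 411 - 446 = 2 \cdot 13^{2} \cdot 411 - 446 = 2 \cdot 169 \cdot 411 - 446 = 338 \cdot 411 - 446 = 138918 - 446 = 138472$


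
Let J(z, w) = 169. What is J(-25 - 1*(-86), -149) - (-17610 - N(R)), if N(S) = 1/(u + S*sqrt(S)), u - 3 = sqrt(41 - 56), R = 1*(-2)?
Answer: 17779 + 1/(3 + I*sqrt(15) - 2*I*sqrt(2)) ≈ 17779.0 - 0.10351*I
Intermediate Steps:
R = -2
u = 3 + I*sqrt(15) (u = 3 + sqrt(41 - 56) = 3 + sqrt(-15) = 3 + I*sqrt(15) ≈ 3.0 + 3.873*I)
N(S) = 1/(3 + S**(3/2) + I*sqrt(15)) (N(S) = 1/((3 + I*sqrt(15)) + S*sqrt(S)) = 1/((3 + I*sqrt(15)) + S**(3/2)) = 1/(3 + S**(3/2) + I*sqrt(15)))
J(-25 - 1*(-86), -149) - (-17610 - N(R)) = 169 - (-17610 - 1/(3 + (-2)**(3/2) + I*sqrt(15))) = 169 - (-17610 - 1/(3 - 2*I*sqrt(2) + I*sqrt(15))) = 169 - (-17610 - 1/(3 + I*sqrt(15) - 2*I*sqrt(2))) = 169 + (17610 + 1/(3 + I*sqrt(15) - 2*I*sqrt(2))) = 17779 + 1/(3 + I*sqrt(15) - 2*I*sqrt(2))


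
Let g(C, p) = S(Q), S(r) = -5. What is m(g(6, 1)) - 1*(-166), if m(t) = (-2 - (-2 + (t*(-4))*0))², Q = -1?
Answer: 166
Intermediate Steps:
g(C, p) = -5
m(t) = 0 (m(t) = (-2 - (-2 - 4*t*0))² = (-2 - (-2 + 0))² = (-2 - 1*(-2))² = (-2 + 2)² = 0² = 0)
m(g(6, 1)) - 1*(-166) = 0 - 1*(-166) = 0 + 166 = 166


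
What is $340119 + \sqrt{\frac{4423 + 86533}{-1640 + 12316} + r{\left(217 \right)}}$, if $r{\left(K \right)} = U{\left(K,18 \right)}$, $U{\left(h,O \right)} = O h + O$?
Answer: $340119 + \frac{\sqrt{28013543755}}{2669} \approx 3.4018 \cdot 10^{5}$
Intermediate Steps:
$U{\left(h,O \right)} = O + O h$
$r{\left(K \right)} = 18 + 18 K$ ($r{\left(K \right)} = 18 \left(1 + K\right) = 18 + 18 K$)
$340119 + \sqrt{\frac{4423 + 86533}{-1640 + 12316} + r{\left(217 \right)}} = 340119 + \sqrt{\frac{4423 + 86533}{-1640 + 12316} + \left(18 + 18 \cdot 217\right)} = 340119 + \sqrt{\frac{90956}{10676} + \left(18 + 3906\right)} = 340119 + \sqrt{90956 \cdot \frac{1}{10676} + 3924} = 340119 + \sqrt{\frac{22739}{2669} + 3924} = 340119 + \sqrt{\frac{10495895}{2669}} = 340119 + \frac{\sqrt{28013543755}}{2669}$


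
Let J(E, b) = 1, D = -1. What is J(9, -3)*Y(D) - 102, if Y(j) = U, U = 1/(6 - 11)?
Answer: -511/5 ≈ -102.20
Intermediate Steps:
U = -⅕ (U = 1/(-5) = -⅕ ≈ -0.20000)
Y(j) = -⅕
J(9, -3)*Y(D) - 102 = 1*(-⅕) - 102 = -⅕ - 102 = -511/5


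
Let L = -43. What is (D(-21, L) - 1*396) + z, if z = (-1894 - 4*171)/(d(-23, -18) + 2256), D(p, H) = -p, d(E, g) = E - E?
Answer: -424289/1128 ≈ -376.14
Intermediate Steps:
d(E, g) = 0
z = -1289/1128 (z = (-1894 - 4*171)/(0 + 2256) = (-1894 - 684)/2256 = -2578*1/2256 = -1289/1128 ≈ -1.1427)
(D(-21, L) - 1*396) + z = (-1*(-21) - 1*396) - 1289/1128 = (21 - 396) - 1289/1128 = -375 - 1289/1128 = -424289/1128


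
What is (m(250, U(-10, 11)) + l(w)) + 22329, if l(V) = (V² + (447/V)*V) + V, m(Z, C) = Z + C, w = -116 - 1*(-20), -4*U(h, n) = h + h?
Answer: 32151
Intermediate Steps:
U(h, n) = -h/2 (U(h, n) = -(h + h)/4 = -h/2)
w = -96 (w = -116 + 20 = -96)
m(Z, C) = C + Z
l(V) = 447 + V + V² (l(V) = (V² + 447) + V = (447 + V²) + V = 447 + V + V²)
(m(250, U(-10, 11)) + l(w)) + 22329 = ((-½*(-10) + 250) + (447 - 96 + (-96)²)) + 22329 = ((5 + 250) + (447 - 96 + 9216)) + 22329 = (255 + 9567) + 22329 = 9822 + 22329 = 32151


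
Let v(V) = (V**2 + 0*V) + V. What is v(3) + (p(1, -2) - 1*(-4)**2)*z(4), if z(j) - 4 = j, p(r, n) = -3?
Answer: -140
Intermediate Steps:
z(j) = 4 + j
v(V) = V + V**2 (v(V) = (V**2 + 0) + V = V**2 + V = V + V**2)
v(3) + (p(1, -2) - 1*(-4)**2)*z(4) = 3*(1 + 3) + (-3 - 1*(-4)**2)*(4 + 4) = 3*4 + (-3 - 1*16)*8 = 12 + (-3 - 16)*8 = 12 - 19*8 = 12 - 152 = -140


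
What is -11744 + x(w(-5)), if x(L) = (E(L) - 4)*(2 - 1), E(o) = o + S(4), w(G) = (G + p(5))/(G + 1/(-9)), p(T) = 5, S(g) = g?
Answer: -11744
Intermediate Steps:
w(G) = (5 + G)/(-⅑ + G) (w(G) = (G + 5)/(G + 1/(-9)) = (5 + G)/(G + 1*(-⅑)) = (5 + G)/(G - ⅑) = (5 + G)/(-⅑ + G))
E(o) = 4 + o (E(o) = o + 4 = 4 + o)
x(L) = L (x(L) = ((4 + L) - 4)*(2 - 1) = L*1 = L)
-11744 + x(w(-5)) = -11744 + 9*(5 - 5)/(-1 + 9*(-5)) = -11744 + 9*0/(-1 - 45) = -11744 + 9*0/(-46) = -11744 + 9*(-1/46)*0 = -11744 + 0 = -11744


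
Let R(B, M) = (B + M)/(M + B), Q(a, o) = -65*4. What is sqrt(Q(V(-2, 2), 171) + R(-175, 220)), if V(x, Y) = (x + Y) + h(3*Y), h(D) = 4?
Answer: I*sqrt(259) ≈ 16.093*I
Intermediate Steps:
V(x, Y) = 4 + Y + x (V(x, Y) = (x + Y) + 4 = (Y + x) + 4 = 4 + Y + x)
Q(a, o) = -260
R(B, M) = 1 (R(B, M) = (B + M)/(B + M) = 1)
sqrt(Q(V(-2, 2), 171) + R(-175, 220)) = sqrt(-260 + 1) = sqrt(-259) = I*sqrt(259)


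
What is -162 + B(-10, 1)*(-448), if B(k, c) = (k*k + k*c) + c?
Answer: -40930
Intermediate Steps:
B(k, c) = c + k² + c*k (B(k, c) = (k² + c*k) + c = c + k² + c*k)
-162 + B(-10, 1)*(-448) = -162 + (1 + (-10)² + 1*(-10))*(-448) = -162 + (1 + 100 - 10)*(-448) = -162 + 91*(-448) = -162 - 40768 = -40930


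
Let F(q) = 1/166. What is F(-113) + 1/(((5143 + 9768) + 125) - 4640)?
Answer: 5281/862868 ≈ 0.0061203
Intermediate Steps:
F(q) = 1/166
F(-113) + 1/(((5143 + 9768) + 125) - 4640) = 1/166 + 1/(((5143 + 9768) + 125) - 4640) = 1/166 + 1/((14911 + 125) - 4640) = 1/166 + 1/(15036 - 4640) = 1/166 + 1/10396 = 5281/862868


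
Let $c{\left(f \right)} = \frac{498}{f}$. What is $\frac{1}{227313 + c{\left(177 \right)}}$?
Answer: $\frac{59}{13411633} \approx 4.3992 \cdot 10^{-6}$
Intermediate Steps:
$\frac{1}{227313 + c{\left(177 \right)}} = \frac{1}{227313 + \frac{498}{177}} = \frac{1}{227313 + 498 \cdot \frac{1}{177}} = \frac{1}{227313 + \frac{166}{59}} = \frac{1}{\frac{13411633}{59}} = \frac{59}{13411633}$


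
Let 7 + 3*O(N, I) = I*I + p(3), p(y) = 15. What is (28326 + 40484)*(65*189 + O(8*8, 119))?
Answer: 1170320480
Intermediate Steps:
O(N, I) = 8/3 + I²/3 (O(N, I) = -7/3 + (I*I + 15)/3 = -7/3 + (I² + 15)/3 = -7/3 + (15 + I²)/3 = -7/3 + (5 + I²/3) = 8/3 + I²/3)
(28326 + 40484)*(65*189 + O(8*8, 119)) = (28326 + 40484)*(65*189 + (8/3 + (⅓)*119²)) = 68810*(12285 + (8/3 + (⅓)*14161)) = 68810*(12285 + (8/3 + 14161/3)) = 68810*(12285 + 4723) = 68810*17008 = 1170320480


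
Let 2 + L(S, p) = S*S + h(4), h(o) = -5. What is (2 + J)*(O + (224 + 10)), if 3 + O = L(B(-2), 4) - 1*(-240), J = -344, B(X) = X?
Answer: -160056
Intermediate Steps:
L(S, p) = -7 + S² (L(S, p) = -2 + (S*S - 5) = -2 + (S² - 5) = -2 + (-5 + S²) = -7 + S²)
O = 234 (O = -3 + ((-7 + (-2)²) - 1*(-240)) = -3 + ((-7 + 4) + 240) = -3 + (-3 + 240) = -3 + 237 = 234)
(2 + J)*(O + (224 + 10)) = (2 - 344)*(234 + (224 + 10)) = -342*(234 + 234) = -342*468 = -160056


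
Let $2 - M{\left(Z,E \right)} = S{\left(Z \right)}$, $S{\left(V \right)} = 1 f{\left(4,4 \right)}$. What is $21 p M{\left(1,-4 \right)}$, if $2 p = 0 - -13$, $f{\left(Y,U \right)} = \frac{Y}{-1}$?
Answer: $819$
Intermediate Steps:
$f{\left(Y,U \right)} = - Y$ ($f{\left(Y,U \right)} = Y \left(-1\right) = - Y$)
$p = \frac{13}{2}$ ($p = \frac{0 - -13}{2} = \frac{0 + 13}{2} = \frac{1}{2} \cdot 13 = \frac{13}{2} \approx 6.5$)
$S{\left(V \right)} = -4$ ($S{\left(V \right)} = 1 \left(\left(-1\right) 4\right) = 1 \left(-4\right) = -4$)
$M{\left(Z,E \right)} = 6$ ($M{\left(Z,E \right)} = 2 - -4 = 2 + 4 = 6$)
$21 p M{\left(1,-4 \right)} = 21 \cdot \frac{13}{2} \cdot 6 = \frac{273}{2} \cdot 6 = 819$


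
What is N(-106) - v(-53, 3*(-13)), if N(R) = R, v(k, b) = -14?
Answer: -92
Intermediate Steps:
N(-106) - v(-53, 3*(-13)) = -106 - 1*(-14) = -106 + 14 = -92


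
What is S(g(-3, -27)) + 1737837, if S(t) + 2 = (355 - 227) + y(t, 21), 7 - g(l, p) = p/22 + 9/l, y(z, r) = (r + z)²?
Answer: 841676773/484 ≈ 1.7390e+6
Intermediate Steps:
g(l, p) = 7 - 9/l - p/22 (g(l, p) = 7 - (p/22 + 9/l) = 7 - (9/l + p/22) = 7 + (-9/l - p/22) = 7 - 9/l - p/22)
S(t) = 126 + (21 + t)² (S(t) = -2 + ((355 - 227) + (21 + t)²) = -2 + (128 + (21 + t)²) = 126 + (21 + t)²)
S(g(-3, -27)) + 1737837 = (126 + (21 + (7 - 9/(-3) - 1/22*(-27)))²) + 1737837 = (126 + (21 + (7 - 9*(-⅓) + 27/22))²) + 1737837 = (126 + (21 + (7 + 3 + 27/22))²) + 1737837 = (126 + (21 + 247/22)²) + 1737837 = (126 + (709/22)²) + 1737837 = (126 + 502681/484) + 1737837 = 563665/484 + 1737837 = 841676773/484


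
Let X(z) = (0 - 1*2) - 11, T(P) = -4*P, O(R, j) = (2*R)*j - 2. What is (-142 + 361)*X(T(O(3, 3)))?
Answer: -2847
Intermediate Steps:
O(R, j) = -2 + 2*R*j (O(R, j) = 2*R*j - 2 = -2 + 2*R*j)
X(z) = -13 (X(z) = (0 - 2) - 11 = -2 - 11 = -13)
(-142 + 361)*X(T(O(3, 3))) = (-142 + 361)*(-13) = 219*(-13) = -2847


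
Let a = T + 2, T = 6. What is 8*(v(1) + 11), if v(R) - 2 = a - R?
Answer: 160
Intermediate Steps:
a = 8 (a = 6 + 2 = 8)
v(R) = 10 - R (v(R) = 2 + (8 - R) = 10 - R)
8*(v(1) + 11) = 8*((10 - 1*1) + 11) = 8*((10 - 1) + 11) = 8*(9 + 11) = 8*20 = 160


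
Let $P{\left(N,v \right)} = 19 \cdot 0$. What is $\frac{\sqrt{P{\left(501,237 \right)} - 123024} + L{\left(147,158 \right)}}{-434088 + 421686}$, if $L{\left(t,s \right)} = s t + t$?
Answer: $- \frac{49}{26} - \frac{2 i \sqrt{7689}}{6201} \approx -1.8846 - 0.028282 i$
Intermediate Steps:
$P{\left(N,v \right)} = 0$
$L{\left(t,s \right)} = t + s t$
$\frac{\sqrt{P{\left(501,237 \right)} - 123024} + L{\left(147,158 \right)}}{-434088 + 421686} = \frac{\sqrt{0 - 123024} + 147 \left(1 + 158\right)}{-434088 + 421686} = \frac{\sqrt{-123024} + 147 \cdot 159}{-12402} = \left(4 i \sqrt{7689} + 23373\right) \left(- \frac{1}{12402}\right) = \left(23373 + 4 i \sqrt{7689}\right) \left(- \frac{1}{12402}\right) = - \frac{49}{26} - \frac{2 i \sqrt{7689}}{6201}$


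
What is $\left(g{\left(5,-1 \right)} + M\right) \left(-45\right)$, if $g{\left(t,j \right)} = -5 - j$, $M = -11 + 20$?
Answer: $-225$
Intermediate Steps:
$M = 9$
$\left(g{\left(5,-1 \right)} + M\right) \left(-45\right) = \left(\left(-5 - -1\right) + 9\right) \left(-45\right) = \left(\left(-5 + 1\right) + 9\right) \left(-45\right) = \left(-4 + 9\right) \left(-45\right) = 5 \left(-45\right) = -225$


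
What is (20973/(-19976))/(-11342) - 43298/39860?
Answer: -2452274068559/2257748047280 ≈ -1.0862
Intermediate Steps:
(20973/(-19976))/(-11342) - 43298/39860 = (20973*(-1/19976))*(-1/11342) - 43298*1/39860 = -20973/19976*(-1/11342) - 21649/19930 = 20973/226567792 - 21649/19930 = -2452274068559/2257748047280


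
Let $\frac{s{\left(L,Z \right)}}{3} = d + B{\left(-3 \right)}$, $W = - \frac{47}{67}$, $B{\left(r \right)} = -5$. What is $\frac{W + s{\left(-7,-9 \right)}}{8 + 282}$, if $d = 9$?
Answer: $\frac{757}{19430} \approx 0.03896$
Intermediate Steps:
$W = - \frac{47}{67}$ ($W = \left(-47\right) \frac{1}{67} = - \frac{47}{67} \approx -0.70149$)
$s{\left(L,Z \right)} = 12$ ($s{\left(L,Z \right)} = 3 \left(9 - 5\right) = 3 \cdot 4 = 12$)
$\frac{W + s{\left(-7,-9 \right)}}{8 + 282} = \frac{- \frac{47}{67} + 12}{8 + 282} = \frac{757}{67 \cdot 290} = \frac{757}{67} \cdot \frac{1}{290} = \frac{757}{19430}$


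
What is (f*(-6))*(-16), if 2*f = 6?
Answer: 288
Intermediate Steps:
f = 3 (f = (½)*6 = 3)
(f*(-6))*(-16) = (3*(-6))*(-16) = -18*(-16) = 288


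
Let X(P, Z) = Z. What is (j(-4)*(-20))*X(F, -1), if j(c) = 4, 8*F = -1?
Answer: 80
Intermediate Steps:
F = -1/8 (F = (1/8)*(-1) = -1/8 ≈ -0.12500)
(j(-4)*(-20))*X(F, -1) = (4*(-20))*(-1) = -80*(-1) = 80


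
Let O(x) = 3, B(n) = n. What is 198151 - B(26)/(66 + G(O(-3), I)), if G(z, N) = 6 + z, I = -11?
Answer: 14861299/75 ≈ 1.9815e+5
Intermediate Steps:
198151 - B(26)/(66 + G(O(-3), I)) = 198151 - 26/(66 + (6 + 3)) = 198151 - 26/(66 + 9) = 198151 - 26/75 = 14861299/75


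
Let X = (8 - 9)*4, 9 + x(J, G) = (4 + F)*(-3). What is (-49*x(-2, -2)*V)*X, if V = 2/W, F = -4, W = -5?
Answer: 3528/5 ≈ 705.60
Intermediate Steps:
x(J, G) = -9 (x(J, G) = -9 + (4 - 4)*(-3) = -9 + 0*(-3) = -9 + 0 = -9)
V = -⅖ (V = 2/(-5) = 2*(-⅕) = -⅖ ≈ -0.40000)
X = -4 (X = -1*4 = -4)
(-49*x(-2, -2)*V)*X = -49*(-9*(-⅖))*(-4) = -882/5*(-4) = 3528/5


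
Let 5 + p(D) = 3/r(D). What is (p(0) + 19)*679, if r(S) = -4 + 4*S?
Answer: 35987/4 ≈ 8996.8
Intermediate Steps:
p(D) = -5 + 3/(-4 + 4*D)
(p(0) + 19)*679 = ((23 - 20*0)/(4*(-1 + 0)) + 19)*679 = ((¼)*(23 + 0)/(-1) + 19)*679 = ((¼)*(-1)*23 + 19)*679 = (-23/4 + 19)*679 = (53/4)*679 = 35987/4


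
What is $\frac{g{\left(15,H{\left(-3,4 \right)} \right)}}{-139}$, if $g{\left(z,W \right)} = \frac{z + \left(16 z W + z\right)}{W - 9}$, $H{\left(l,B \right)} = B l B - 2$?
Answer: $- \frac{11970}{8201} \approx -1.4596$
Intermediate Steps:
$H{\left(l,B \right)} = -2 + l B^{2}$ ($H{\left(l,B \right)} = l B^{2} - 2 = -2 + l B^{2}$)
$g{\left(z,W \right)} = \frac{2 z + 16 W z}{-9 + W}$ ($g{\left(z,W \right)} = \frac{z + \left(16 W z + z\right)}{-9 + W} = \frac{z + \left(z + 16 W z\right)}{-9 + W} = \frac{2 z + 16 W z}{-9 + W}$)
$\frac{g{\left(15,H{\left(-3,4 \right)} \right)}}{-139} = \frac{2 \cdot 15 \frac{1}{-9 - \left(2 + 3 \cdot 4^{2}\right)} \left(1 + 8 \left(-2 - 3 \cdot 4^{2}\right)\right)}{-139} = 2 \cdot 15 \frac{1}{-9 - 50} \left(1 + 8 \left(-2 - 48\right)\right) \left(- \frac{1}{139}\right) = 2 \cdot 15 \frac{1}{-9 - 50} \left(1 + 8 \left(-50\right)\right) \left(- \frac{1}{139}\right) = 2 \cdot 15 \frac{1}{-59} \left(1 - 400\right) \left(- \frac{1}{139}\right) = 2 \cdot 15 \left(- \frac{1}{59}\right) \left(-399\right) \left(- \frac{1}{139}\right) = \frac{11970}{59} \left(- \frac{1}{139}\right) = - \frac{11970}{8201}$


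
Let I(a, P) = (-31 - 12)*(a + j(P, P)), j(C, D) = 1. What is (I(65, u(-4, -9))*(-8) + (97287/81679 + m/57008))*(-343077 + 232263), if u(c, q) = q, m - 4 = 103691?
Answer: -5858289171468339903/2328178216 ≈ -2.5163e+9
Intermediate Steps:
m = 103695 (m = 4 + 103691 = 103695)
I(a, P) = -43 - 43*a (I(a, P) = (-31 - 12)*(a + 1) = -43*(1 + a) = -43 - 43*a)
(I(65, u(-4, -9))*(-8) + (97287/81679 + m/57008))*(-343077 + 232263) = ((-43 - 43*65)*(-8) + (97287/81679 + 103695/57008))*(-343077 + 232263) = ((-43 - 2795)*(-8) + (97287*(1/81679) + 103695*(1/57008)))*(-110814) = (-2838*(-8) + (97287/81679 + 103695/57008))*(-110814) = (22704 + 14015841201/4656356432)*(-110814) = (105731932273329/4656356432)*(-110814) = -5858289171468339903/2328178216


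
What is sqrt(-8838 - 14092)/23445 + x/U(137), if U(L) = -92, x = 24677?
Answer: -24677/92 + I*sqrt(22930)/23445 ≈ -268.23 + 0.0064588*I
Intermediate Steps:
sqrt(-8838 - 14092)/23445 + x/U(137) = sqrt(-8838 - 14092)/23445 + 24677/(-92) = sqrt(-22930)*(1/23445) + 24677*(-1/92) = (I*sqrt(22930))*(1/23445) - 24677/92 = I*sqrt(22930)/23445 - 24677/92 = -24677/92 + I*sqrt(22930)/23445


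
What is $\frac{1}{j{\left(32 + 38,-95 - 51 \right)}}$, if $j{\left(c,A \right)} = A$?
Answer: $- \frac{1}{146} \approx -0.0068493$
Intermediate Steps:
$\frac{1}{j{\left(32 + 38,-95 - 51 \right)}} = \frac{1}{-95 - 51} = \frac{1}{-146} = - \frac{1}{146}$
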